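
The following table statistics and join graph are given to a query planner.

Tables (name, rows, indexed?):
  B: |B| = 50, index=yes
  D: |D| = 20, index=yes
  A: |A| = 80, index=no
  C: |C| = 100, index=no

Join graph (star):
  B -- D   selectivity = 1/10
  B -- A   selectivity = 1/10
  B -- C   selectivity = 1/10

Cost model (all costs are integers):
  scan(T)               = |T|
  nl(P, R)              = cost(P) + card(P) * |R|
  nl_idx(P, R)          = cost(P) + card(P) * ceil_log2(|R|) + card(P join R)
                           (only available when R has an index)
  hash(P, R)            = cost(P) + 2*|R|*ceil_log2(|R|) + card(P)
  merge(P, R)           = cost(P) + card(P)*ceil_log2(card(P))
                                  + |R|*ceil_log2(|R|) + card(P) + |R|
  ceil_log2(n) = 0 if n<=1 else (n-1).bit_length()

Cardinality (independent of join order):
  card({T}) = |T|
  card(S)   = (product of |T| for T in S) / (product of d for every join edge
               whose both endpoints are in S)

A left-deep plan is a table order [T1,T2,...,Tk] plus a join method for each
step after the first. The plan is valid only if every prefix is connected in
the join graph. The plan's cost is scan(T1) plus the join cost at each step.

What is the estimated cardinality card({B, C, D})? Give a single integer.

Tables in S: B(50), C(100), D(20)
Edges inside S: B-D(d=10), B-C(d=10)
numerator = 50 * 100 * 20 = 100000
denominator = 10 * 10 = 100
card(S) = 100000 / 100 = 1000

1000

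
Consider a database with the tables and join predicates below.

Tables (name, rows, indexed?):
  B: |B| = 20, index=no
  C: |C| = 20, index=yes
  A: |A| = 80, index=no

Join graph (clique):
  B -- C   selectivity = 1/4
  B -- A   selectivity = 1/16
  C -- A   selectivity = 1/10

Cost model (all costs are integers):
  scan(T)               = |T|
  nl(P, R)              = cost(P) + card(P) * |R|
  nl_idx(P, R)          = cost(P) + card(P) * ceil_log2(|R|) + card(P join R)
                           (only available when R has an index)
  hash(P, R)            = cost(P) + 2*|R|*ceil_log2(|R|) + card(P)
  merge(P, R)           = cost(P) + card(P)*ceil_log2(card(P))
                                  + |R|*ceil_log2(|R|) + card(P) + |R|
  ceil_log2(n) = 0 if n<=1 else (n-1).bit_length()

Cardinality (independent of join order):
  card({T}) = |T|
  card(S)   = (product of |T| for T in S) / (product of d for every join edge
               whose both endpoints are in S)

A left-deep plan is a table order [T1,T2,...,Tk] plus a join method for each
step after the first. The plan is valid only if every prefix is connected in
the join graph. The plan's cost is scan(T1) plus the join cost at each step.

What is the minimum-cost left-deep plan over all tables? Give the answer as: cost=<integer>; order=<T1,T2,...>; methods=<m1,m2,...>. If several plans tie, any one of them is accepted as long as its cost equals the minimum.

Selinger DP (subsets sized 1..n):
  {B}: scan cost=20, card=20
  {C}: scan cost=20, card=20
  {A}: scan cost=80, card=80
  {BC}: card=100; try (C,nl_idx)→220, (C,hash)→240, (B,hash)→240, (C,merge)→260, (B,merge)→260, (C,nl)→420 …(+1); best=220 via (C,nl_idx)
  {AB}: card=100; try (B,hash)→360, (A,merge)→780, (B,merge)→840, (A,hash)→1160, (A,nl)→1620, (B,nl)→1680; best=360 via (B,hash)
  {AC}: card=160; try (C,hash)→360, (C,nl_idx)→640, (A,merge)→780, (C,merge)→840, (A,hash)→1160, (A,nl)→1620 …(+1); best=360 via (C,hash)
  {ABC}: card=50; try (C,hash)→660, (B,hash)→720, (C,nl_idx)→910, (C,merge)→1280, (A,hash)→1440, (A,merge)→1660 …(+4); best=660 via (C,hash)

cost=660; order=A,B,C; methods=hash,hash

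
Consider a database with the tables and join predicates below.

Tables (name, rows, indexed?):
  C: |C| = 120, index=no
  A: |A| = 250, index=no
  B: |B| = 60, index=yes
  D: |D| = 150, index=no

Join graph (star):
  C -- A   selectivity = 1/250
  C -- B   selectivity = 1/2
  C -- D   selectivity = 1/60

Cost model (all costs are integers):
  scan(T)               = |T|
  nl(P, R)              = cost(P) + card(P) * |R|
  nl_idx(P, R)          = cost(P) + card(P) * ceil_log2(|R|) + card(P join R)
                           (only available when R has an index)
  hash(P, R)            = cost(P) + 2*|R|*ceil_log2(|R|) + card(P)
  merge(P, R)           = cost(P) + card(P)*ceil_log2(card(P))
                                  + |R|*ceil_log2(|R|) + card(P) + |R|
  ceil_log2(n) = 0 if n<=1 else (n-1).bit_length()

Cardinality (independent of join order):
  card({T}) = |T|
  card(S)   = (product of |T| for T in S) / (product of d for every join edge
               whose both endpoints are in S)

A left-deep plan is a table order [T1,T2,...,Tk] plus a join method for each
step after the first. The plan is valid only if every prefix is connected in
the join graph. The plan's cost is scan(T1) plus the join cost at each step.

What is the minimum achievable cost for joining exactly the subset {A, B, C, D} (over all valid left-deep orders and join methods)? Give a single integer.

5510

Selinger DP over subsets of {A,B,C,D}:
  {C}: scan cost=120, card=120
  {A}: scan cost=250, card=250
  {B}: scan cost=60, card=60
  {D}: scan cost=150, card=150
  {AC}: card=120; try (C,hash)→2180, (A,merge)→3330, (C,merge)→3460, (A,hash)→4240, (A,nl)→30120, (C,nl)→30250; best=2180 via (C,hash)
  {BC}: card=3600; try (B,hash)→960, (C,merge)→1440, (B,merge)→1500, (C,hash)→1800, (B,nl_idx)→4440, (C,nl)→7260 …(+1); best=960 via (B,hash)
  {CD}: card=300; try (C,hash)→1980, (D,merge)→2430, (C,merge)→2460, (D,hash)→2640, (D,nl)→18120, (C,nl)→18150; best=1980 via (C,hash)
  {ABC}: card=3600; try (B,hash)→3020, (B,merge)→3560, (B,nl_idx)→6500, (A,hash)→8560, (B,nl)→9380, (A,merge)→50010 …(+1); best=3020 via (B,hash)
  {ACD}: card=300; try (D,merge)→4490, (D,hash)→4700, (A,hash)→6280, (A,merge)→7230, (D,nl)→20180, (A,nl)→76980; best=4490 via (D,merge)
  {BCD}: card=9000; try (B,hash)→3000, (B,merge)→5400, (D,hash)→6960, (B,nl_idx)→12780, (B,nl)→19980, (D,merge)→49110 …(+1); best=3000 via (B,hash)
  {ABCD}: card=9000; try (B,hash)→5510, (B,merge)→7910, (D,hash)→9020, (B,nl_idx)→15290, (A,hash)→16000, (B,nl)→22490 …(+4); best=5510 via (B,hash)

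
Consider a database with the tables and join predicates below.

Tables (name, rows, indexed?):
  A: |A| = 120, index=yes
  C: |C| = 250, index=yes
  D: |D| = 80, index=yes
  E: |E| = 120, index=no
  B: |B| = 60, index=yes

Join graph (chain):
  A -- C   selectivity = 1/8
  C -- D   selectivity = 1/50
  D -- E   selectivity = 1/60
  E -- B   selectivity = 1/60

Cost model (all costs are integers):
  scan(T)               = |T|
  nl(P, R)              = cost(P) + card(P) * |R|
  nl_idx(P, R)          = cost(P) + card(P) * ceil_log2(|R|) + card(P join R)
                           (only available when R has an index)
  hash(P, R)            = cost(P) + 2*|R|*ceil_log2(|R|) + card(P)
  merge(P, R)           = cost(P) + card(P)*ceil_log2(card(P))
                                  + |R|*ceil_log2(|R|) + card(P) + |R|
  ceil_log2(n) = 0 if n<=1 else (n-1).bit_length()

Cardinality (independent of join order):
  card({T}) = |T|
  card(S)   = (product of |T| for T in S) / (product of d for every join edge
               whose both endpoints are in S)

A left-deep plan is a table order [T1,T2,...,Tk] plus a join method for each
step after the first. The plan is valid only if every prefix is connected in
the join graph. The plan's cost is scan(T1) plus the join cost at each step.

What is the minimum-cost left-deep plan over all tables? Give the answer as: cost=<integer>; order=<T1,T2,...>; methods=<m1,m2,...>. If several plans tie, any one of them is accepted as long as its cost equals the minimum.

Selinger DP (subsets sized 1..n):
  {A}: scan cost=120, card=120
  {C}: scan cost=250, card=250
  {D}: scan cost=80, card=80
  {E}: scan cost=120, card=120
  {B}: scan cost=60, card=60
  {AC}: card=3750; try (A,hash)→2180, (C,merge)→3330, (A,merge)→3460, (C,hash)→4240, (C,nl_idx)→4830, (A,nl_idx)→5750 …(+2); best=2180 via (A,hash)
  {CD}: card=400; try (C,nl_idx)→1120, (D,hash)→1620, (D,nl_idx)→2400, (C,merge)→2970, (D,merge)→3140, (C,hash)→4160 …(+2); best=1120 via (C,nl_idx)
  {DE}: card=160; try (D,nl_idx)→1120, (D,hash)→1360, (E,merge)→1680, (D,merge)→1720, (E,hash)→1840, (E,nl)→9680 …(+1); best=1120 via (D,nl_idx)
  {BE}: card=120; try (B,hash)→960, (B,nl_idx)→960, (E,merge)→1440, (B,merge)→1500, (E,hash)→1800, (E,nl)→7260 …(+1); best=960 via (B,hash)
  {ACD}: card=6000; try (A,hash)→3200, (A,merge)→6080, (D,hash)→7050, (A,nl_idx)→9920, (D,nl_idx)→34430, (A,nl)→49120 …(+2); best=3200 via (A,hash)
  {CDE}: card=800; try (E,hash)→3200, (C,nl_idx)→3200, (C,merge)→4810, (C,hash)→5280, (E,merge)→6080, (C,nl)→41120 …(+1); best=3200 via (E,hash)
  {BDE}: card=160; try (D,nl_idx)→1960, (B,hash)→2000, (D,hash)→2200, (B,nl_idx)→2240, (D,merge)→2560, (B,merge)→2980 …(+2); best=1960 via (D,nl_idx)
  {ACDE}: card=12000; try (A,hash)→5680, (E,hash)→10880, (A,merge)→12960, (A,nl_idx)→20800, (E,merge)→88160, (A,nl)→99200 …(+1); best=5680 via (A,hash)
  {BCDE}: card=800; try (C,nl_idx)→4040, (B,hash)→4720, (C,merge)→5650, (C,hash)→6120, (B,nl_idx)→8800, (B,merge)→12420 …(+2); best=4040 via (C,nl_idx)
  {ABCDE}: card=12000; try (A,hash)→6520, (A,merge)→13800, (B,hash)→18400, (A,nl_idx)→21640, (B,nl_idx)→89680, (A,nl)→100040 …(+2); best=6520 via (A,hash)

cost=6520; order=E,B,D,C,A; methods=hash,nl_idx,nl_idx,hash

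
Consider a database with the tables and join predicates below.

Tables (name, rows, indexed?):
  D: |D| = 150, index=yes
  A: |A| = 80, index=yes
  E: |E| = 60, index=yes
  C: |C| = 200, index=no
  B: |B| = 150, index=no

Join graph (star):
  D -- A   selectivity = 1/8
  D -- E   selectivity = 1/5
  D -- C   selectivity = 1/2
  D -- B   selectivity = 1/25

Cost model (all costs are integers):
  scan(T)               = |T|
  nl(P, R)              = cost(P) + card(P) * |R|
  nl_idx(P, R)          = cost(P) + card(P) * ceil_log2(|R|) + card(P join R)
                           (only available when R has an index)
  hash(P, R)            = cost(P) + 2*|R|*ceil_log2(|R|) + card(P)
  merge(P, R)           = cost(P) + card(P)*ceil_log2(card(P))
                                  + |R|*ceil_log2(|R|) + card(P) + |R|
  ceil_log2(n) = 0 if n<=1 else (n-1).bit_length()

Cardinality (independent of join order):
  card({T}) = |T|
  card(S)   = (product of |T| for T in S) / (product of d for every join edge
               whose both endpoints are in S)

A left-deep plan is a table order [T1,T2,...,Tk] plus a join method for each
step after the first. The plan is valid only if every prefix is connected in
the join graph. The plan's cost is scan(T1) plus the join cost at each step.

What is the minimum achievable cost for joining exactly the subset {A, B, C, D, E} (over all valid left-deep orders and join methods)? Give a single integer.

Selinger DP over subsets of {A,B,C,D,E}:
  {D}: scan cost=150, card=150
  {A}: scan cost=80, card=80
  {E}: scan cost=60, card=60
  {C}: scan cost=200, card=200
  {B}: scan cost=150, card=150
  {AD}: card=1500; try (A,hash)→1420, (D,merge)→2070, (A,merge)→2140, (D,nl_idx)→2220, (D,hash)→2560, (A,nl_idx)→2700 …(+2); best=1420 via (A,hash)
  {DE}: card=1800; try (E,hash)→1020, (D,merge)→1830, (E,merge)→1920, (D,nl_idx)→2340, (D,hash)→2520, (E,nl_idx)→2850 …(+2); best=1020 via (E,hash)
  {CD}: card=15000; try (D,hash)→2800, (C,merge)→3300, (D,merge)→3350, (C,hash)→3500, (D,nl_idx)→16800, (C,nl)→30150 …(+1); best=2800 via (D,hash)
  {BD}: card=900; try (D,nl_idx)→2250, (D,hash)→2700, (B,hash)→2700, (D,merge)→2850, (B,merge)→2850, (D,nl)→22650 …(+1); best=2250 via (D,nl_idx)
  {ADE}: card=18000; try (E,hash)→3640, (A,hash)→3940, (E,merge)→19840, (A,merge)→23260, (E,nl_idx)→28420, (A,nl_idx)→31620 …(+2); best=3640 via (E,hash)
  {ACD}: card=150000; try (C,hash)→6120, (A,hash)→18920, (C,merge)→21220, (A,merge)→228440, (A,nl_idx)→257800, (C,nl)→301420 …(+1); best=6120 via (C,hash)
  {ABD}: card=9000; try (A,hash)→4270, (B,hash)→5320, (A,merge)→12790, (A,nl_idx)→17550, (B,merge)→20770, (A,nl)→74250 …(+1); best=4270 via (A,hash)
  {CDE}: card=180000; try (C,hash)→6020, (E,hash)→18520, (C,merge)→24420, (E,merge)→228220, (E,nl_idx)→272800, (C,nl)→361020 …(+1); best=6020 via (C,hash)
  {BDE}: card=10800; try (E,hash)→3870, (B,hash)→5220, (E,merge)→12570, (E,nl_idx)→18450, (B,merge)→23970, (E,nl)→56250 …(+1); best=3870 via (E,hash)
  {BCD}: card=90000; try (C,hash)→6350, (C,merge)→13950, (B,hash)→20200, (C,nl)→182250, (B,merge)→229150, (B,nl)→2252800; best=6350 via (C,hash)
  {ACDE}: card=1800000; try (C,hash)→24840, (E,hash)→156840, (A,hash)→187140, (C,merge)→293440, (E,nl_idx)→2706120, (E,merge)→2856540 …(+5); best=24840 via (C,hash)
  {ABDE}: card=108000; try (E,hash)→13990, (A,hash)→15790, (B,hash)→24040, (E,merge)→139690, (E,nl_idx)→166270, (A,merge)→166510 …(+5); best=13990 via (E,hash)
  {ABCD}: card=900000; try (C,hash)→16470, (A,hash)→97470, (C,merge)→141070, (B,hash)→158520, (A,nl_idx)→1536350, (A,merge)→1626990 …(+4); best=16470 via (C,hash)
  {BCDE}: card=1080000; try (C,hash)→17870, (E,hash)→97070, (C,merge)→167670, (B,hash)→188420, (E,nl_idx)→1626350, (E,merge)→1626770 …(+4); best=17870 via (C,hash)
  {ABCDE}: card=10800000; try (C,hash)→125190, (E,hash)→917190, (A,hash)→1098990, (B,hash)→1827240, (C,merge)→1959790, (E,nl_idx)→16216470 …(+8); best=125190 via (C,hash)

125190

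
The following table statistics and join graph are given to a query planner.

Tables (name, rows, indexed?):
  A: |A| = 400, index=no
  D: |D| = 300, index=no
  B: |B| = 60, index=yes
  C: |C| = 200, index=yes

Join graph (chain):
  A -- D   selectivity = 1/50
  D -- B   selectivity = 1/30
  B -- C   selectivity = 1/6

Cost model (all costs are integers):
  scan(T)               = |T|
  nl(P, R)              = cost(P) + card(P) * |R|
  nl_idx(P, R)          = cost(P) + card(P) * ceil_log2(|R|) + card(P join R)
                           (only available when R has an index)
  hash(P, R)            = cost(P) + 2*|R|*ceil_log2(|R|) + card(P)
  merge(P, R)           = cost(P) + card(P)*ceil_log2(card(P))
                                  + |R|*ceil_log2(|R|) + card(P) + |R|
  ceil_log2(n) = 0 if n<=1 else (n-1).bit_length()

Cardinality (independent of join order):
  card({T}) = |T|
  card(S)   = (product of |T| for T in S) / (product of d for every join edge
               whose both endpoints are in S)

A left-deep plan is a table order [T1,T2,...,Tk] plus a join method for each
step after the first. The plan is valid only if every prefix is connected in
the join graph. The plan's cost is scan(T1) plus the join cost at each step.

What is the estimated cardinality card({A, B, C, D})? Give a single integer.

160000

Tables in S: A(400), B(60), C(200), D(300)
Edges inside S: A-D(d=50), D-B(d=30), B-C(d=6)
numerator = 400 * 60 * 200 * 300 = 1440000000
denominator = 50 * 30 * 6 = 9000
card(S) = 1440000000 / 9000 = 160000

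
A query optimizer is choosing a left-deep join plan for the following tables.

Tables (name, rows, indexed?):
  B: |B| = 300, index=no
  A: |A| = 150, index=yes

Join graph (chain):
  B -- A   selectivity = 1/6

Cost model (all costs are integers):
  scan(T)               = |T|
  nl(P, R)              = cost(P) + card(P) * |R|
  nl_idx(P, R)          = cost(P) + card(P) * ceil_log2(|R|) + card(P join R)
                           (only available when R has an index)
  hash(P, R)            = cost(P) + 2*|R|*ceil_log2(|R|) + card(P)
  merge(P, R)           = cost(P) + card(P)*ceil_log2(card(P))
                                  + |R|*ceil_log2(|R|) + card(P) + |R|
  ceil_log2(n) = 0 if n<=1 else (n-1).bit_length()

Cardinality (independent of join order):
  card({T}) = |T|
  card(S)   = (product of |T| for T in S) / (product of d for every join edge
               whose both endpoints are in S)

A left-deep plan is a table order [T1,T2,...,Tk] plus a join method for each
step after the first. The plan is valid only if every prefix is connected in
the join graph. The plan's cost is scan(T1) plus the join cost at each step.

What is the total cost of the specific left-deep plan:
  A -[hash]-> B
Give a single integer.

step 1: scan A: cost=150, card=150
step 2: join B via hash
    card(P join B) = 150*300/(6) = 7500
    cost = 150 + 2*300*9 + 150 = 5700

5700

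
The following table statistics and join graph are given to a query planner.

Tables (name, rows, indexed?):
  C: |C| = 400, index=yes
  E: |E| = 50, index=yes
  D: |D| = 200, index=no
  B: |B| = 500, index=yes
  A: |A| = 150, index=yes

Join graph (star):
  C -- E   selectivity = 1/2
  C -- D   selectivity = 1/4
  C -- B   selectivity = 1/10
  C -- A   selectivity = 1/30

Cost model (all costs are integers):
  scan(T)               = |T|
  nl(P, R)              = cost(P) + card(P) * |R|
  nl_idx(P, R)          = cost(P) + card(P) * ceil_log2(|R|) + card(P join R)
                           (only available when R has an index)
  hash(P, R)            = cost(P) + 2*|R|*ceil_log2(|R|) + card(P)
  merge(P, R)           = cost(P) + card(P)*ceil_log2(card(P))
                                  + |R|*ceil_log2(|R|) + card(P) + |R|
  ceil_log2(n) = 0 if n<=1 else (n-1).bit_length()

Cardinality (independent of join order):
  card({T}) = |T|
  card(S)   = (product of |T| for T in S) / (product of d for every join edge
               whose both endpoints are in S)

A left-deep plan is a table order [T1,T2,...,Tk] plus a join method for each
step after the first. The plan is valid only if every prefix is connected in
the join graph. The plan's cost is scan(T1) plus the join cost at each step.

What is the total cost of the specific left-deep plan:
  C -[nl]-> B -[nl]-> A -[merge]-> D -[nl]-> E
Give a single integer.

step 1: scan C: cost=400, card=400
step 2: join B via nl
    card(P join B) = 400*500/(10) = 20000
    cost = 400 + 400*500 = 200400
step 3: join A via nl
    card(P join A) = 20000*150/(30) = 100000
    cost = 200400 + 20000*150 = 3200400
step 4: join D via merge
    card(P join D) = 100000*200/(4) = 5000000
    cost = 3200400 + 100000*17 + 200*8 + 100000 + 200 = 5002200
step 5: join E via nl
    card(P join E) = 5000000*50/(2) = 125000000
    cost = 5002200 + 5000000*50 = 255002200

255002200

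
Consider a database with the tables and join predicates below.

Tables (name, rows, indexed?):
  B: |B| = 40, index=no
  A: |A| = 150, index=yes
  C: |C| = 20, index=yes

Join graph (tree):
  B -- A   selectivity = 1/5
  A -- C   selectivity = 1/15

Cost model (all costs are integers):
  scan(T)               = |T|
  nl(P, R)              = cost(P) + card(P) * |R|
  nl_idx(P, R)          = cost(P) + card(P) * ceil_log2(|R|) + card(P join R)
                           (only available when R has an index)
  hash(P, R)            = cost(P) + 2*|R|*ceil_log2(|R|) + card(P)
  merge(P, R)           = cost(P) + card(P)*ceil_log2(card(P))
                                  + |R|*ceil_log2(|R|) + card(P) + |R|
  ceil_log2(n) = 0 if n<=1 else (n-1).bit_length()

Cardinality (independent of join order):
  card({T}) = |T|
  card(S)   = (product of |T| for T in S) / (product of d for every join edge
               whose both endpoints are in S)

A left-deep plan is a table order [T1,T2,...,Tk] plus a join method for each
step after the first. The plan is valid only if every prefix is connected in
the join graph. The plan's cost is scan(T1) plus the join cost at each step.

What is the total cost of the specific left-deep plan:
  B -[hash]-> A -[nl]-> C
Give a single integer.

step 1: scan B: cost=40, card=40
step 2: join A via hash
    card(P join A) = 40*150/(5) = 1200
    cost = 40 + 2*150*8 + 40 = 2480
step 3: join C via nl
    card(P join C) = 1200*20/(15) = 1600
    cost = 2480 + 1200*20 = 26480

26480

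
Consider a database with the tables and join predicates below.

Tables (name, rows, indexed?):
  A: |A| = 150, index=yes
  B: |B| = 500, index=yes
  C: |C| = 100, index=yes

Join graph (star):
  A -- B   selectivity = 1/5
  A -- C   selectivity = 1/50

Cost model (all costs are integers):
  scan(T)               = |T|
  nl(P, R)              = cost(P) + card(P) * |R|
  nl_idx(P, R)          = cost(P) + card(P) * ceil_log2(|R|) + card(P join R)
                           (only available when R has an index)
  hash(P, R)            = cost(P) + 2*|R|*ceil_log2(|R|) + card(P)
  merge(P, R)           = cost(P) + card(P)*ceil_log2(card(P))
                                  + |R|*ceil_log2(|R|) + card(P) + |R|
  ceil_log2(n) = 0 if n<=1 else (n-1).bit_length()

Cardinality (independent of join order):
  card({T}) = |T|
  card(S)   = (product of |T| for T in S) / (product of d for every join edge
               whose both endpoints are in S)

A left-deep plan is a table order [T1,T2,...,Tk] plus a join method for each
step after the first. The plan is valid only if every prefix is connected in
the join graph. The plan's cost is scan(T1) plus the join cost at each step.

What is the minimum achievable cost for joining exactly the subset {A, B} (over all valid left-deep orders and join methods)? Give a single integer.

3400

Selinger DP over subsets of {A,B}:
  {A}: scan cost=150, card=150
  {B}: scan cost=500, card=500
  {AB}: card=15000; try (A,hash)→3400, (B,merge)→6500, (A,merge)→6850, (B,hash)→9300, (B,nl_idx)→16500, (A,nl_idx)→19500 …(+2); best=3400 via (A,hash)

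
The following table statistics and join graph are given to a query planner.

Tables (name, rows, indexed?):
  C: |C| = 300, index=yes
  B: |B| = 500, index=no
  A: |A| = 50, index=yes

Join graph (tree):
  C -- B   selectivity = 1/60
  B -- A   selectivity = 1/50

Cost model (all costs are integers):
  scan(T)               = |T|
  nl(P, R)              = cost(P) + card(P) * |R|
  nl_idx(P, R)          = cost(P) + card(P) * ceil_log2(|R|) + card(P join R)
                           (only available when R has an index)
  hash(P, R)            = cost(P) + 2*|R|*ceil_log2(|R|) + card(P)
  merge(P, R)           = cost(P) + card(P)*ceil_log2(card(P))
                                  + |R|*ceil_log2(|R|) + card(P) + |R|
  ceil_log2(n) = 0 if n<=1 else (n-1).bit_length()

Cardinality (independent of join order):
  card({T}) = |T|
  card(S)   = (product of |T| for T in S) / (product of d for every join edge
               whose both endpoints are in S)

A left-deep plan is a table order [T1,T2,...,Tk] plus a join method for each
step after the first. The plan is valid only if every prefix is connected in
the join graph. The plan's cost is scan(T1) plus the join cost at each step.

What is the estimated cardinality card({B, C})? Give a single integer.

Tables in S: B(500), C(300)
Edges inside S: C-B(d=60)
numerator = 500 * 300 = 150000
denominator = 60 = 60
card(S) = 150000 / 60 = 2500

2500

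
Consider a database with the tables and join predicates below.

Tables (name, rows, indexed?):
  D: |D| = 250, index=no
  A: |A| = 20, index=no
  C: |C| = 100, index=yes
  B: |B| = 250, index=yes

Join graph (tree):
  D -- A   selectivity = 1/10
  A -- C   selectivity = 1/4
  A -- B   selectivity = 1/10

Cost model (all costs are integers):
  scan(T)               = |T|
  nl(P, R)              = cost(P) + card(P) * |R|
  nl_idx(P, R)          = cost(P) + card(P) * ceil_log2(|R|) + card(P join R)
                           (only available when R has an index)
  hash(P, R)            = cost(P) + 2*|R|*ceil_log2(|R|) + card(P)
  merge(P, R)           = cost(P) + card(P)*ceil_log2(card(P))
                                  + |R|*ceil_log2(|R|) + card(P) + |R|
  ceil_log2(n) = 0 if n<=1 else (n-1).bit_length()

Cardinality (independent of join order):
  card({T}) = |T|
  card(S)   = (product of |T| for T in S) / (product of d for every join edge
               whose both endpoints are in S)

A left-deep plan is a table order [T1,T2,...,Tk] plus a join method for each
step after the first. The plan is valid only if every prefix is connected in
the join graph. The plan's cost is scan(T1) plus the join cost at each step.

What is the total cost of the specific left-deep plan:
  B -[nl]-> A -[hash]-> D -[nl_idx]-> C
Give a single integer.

409750

step 1: scan B: cost=250, card=250
step 2: join A via nl
    card(P join A) = 250*20/(10) = 500
    cost = 250 + 250*20 = 5250
step 3: join D via hash
    card(P join D) = 500*250/(10) = 12500
    cost = 5250 + 2*250*8 + 500 = 9750
step 4: join C via nl_idx
    card(P join C) = 12500*100/(4) = 312500
    cost = 9750 + 12500*7 + 312500 = 409750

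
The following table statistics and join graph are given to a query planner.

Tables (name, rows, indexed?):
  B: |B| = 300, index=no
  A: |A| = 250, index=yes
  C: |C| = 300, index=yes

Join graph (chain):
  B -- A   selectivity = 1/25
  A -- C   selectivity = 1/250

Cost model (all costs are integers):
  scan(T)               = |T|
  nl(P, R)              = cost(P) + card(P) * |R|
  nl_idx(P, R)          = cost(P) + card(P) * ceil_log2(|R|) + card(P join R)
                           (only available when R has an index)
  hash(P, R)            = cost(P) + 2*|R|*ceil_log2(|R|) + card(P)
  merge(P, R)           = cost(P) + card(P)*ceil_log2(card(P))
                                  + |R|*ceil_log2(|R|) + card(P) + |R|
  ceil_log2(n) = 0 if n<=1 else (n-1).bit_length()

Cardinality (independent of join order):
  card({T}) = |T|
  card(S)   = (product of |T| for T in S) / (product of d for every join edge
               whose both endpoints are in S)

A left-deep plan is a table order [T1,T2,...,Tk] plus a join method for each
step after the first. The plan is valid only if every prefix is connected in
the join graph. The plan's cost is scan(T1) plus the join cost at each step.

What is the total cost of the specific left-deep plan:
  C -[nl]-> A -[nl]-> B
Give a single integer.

step 1: scan C: cost=300, card=300
step 2: join A via nl
    card(P join A) = 300*250/(250) = 300
    cost = 300 + 300*250 = 75300
step 3: join B via nl
    card(P join B) = 300*300/(25) = 3600
    cost = 75300 + 300*300 = 165300

165300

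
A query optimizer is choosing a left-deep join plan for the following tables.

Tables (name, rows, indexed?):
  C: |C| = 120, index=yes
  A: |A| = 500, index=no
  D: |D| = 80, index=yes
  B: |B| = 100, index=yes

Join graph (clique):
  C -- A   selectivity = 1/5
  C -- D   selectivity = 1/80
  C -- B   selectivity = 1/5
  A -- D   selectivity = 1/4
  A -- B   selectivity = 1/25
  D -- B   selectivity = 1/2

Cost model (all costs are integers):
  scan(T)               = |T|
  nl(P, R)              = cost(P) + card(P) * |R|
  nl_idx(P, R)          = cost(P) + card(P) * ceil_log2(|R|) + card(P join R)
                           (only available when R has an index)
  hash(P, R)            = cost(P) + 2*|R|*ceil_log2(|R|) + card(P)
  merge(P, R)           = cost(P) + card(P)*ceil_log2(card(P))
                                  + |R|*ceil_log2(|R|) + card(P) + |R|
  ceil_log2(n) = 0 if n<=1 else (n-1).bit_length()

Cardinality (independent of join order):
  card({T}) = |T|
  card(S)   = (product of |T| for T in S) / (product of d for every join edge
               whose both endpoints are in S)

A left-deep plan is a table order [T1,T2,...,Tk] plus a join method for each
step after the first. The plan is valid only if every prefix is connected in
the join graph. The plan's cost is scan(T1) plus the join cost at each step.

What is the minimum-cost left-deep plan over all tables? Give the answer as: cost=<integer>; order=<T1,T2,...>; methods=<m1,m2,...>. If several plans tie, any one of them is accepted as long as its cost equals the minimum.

Selinger DP (subsets sized 1..n):
  {C}: scan cost=120, card=120
  {A}: scan cost=500, card=500
  {D}: scan cost=80, card=80
  {B}: scan cost=100, card=100
  {AC}: card=12000; try (C,hash)→2680, (A,merge)→6080, (C,merge)→6460, (A,hash)→9240, (C,nl_idx)→16000, (A,nl)→60120 …(+1); best=2680 via (C,hash)
  {CD}: card=120; try (C,nl_idx)→760, (D,nl_idx)→1080, (D,hash)→1360, (C,merge)→1680, (D,merge)→1720, (C,hash)→1840 …(+2); best=760 via (C,nl_idx)
  {BC}: card=2400; try (B,hash)→1640, (C,merge)→1860, (C,hash)→1880, (B,merge)→1880, (C,nl_idx)→3200, (B,nl_idx)→3360 …(+2); best=1640 via (B,hash)
  {AD}: card=10000; try (D,hash)→2120, (A,merge)→5720, (D,merge)→6140, (A,hash)→9160, (D,nl_idx)→14000, (A,nl)→40080 …(+1); best=2120 via (D,hash)
  {AB}: card=2000; try (B,hash)→2400, (A,merge)→5900, (B,nl_idx)→6000, (B,merge)→6300, (A,hash)→9200, (A,nl)→50100 …(+1); best=2400 via (B,hash)
  {BD}: card=4000; try (D,hash)→1320, (B,merge)→1520, (D,merge)→1540, (B,hash)→1560, (B,nl_idx)→4640, (D,nl_idx)→4800 …(+2); best=1320 via (D,hash)
  {ACD}: card=3000; try (A,merge)→6720, (A,hash)→9880, (C,hash)→13800, (D,hash)→15800, (A,nl)→60760, (C,nl_idx)→75120 …(+5); best=6720 via (A,merge)
  {ABC}: card=9600; try (C,hash)→6080, (A,hash)→13040, (B,hash)→16080, (C,nl_idx)→26000, (C,merge)→27360, (A,merge)→37840 …(+5); best=6080 via (C,hash)
  {BCD}: card=1200; try (B,hash)→2280, (B,merge)→2520, (B,nl_idx)→2800, (D,hash)→5160, (C,hash)→7000, (B,nl)→12760 …(+6); best=2280 via (B,hash)
  {ABD}: card=20000; try (D,hash)→5520, (B,hash)→13520, (A,hash)→14320, (D,merge)→27040, (D,nl_idx)→36400, (A,merge)→58320 …(+5); best=5520 via (D,hash)
  {ABCD}: card=1200; try (B,hash)→11120, (A,hash)→12480, (D,hash)→16800, (A,merge)→21680, (C,hash)→27200, (B,nl_idx)→28920 …(+9); best=11120 via (B,hash)

cost=11120; order=D,C,A,B; methods=nl_idx,merge,hash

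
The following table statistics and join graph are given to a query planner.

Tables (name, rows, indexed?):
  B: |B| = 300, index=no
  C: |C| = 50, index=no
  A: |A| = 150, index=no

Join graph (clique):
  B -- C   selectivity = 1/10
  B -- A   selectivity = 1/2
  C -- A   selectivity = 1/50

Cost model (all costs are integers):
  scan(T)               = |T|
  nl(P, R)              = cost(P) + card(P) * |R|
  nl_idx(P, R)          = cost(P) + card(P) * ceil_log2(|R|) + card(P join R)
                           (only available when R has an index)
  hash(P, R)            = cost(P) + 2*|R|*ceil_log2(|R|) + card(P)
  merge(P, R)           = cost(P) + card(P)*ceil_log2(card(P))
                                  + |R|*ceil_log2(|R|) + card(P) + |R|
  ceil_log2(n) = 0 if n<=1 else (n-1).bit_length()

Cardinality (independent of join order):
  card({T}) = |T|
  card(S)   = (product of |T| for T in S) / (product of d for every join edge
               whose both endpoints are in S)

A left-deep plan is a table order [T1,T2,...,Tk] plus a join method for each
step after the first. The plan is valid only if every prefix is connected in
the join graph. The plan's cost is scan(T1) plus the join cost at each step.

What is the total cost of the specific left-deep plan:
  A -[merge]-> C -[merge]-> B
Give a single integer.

6200

step 1: scan A: cost=150, card=150
step 2: join C via merge
    card(P join C) = 150*50/(50) = 150
    cost = 150 + 150*8 + 50*6 + 150 + 50 = 1850
step 3: join B via merge
    card(P join B) = 150*300/(10*2) = 2250
    cost = 1850 + 150*8 + 300*9 + 150 + 300 = 6200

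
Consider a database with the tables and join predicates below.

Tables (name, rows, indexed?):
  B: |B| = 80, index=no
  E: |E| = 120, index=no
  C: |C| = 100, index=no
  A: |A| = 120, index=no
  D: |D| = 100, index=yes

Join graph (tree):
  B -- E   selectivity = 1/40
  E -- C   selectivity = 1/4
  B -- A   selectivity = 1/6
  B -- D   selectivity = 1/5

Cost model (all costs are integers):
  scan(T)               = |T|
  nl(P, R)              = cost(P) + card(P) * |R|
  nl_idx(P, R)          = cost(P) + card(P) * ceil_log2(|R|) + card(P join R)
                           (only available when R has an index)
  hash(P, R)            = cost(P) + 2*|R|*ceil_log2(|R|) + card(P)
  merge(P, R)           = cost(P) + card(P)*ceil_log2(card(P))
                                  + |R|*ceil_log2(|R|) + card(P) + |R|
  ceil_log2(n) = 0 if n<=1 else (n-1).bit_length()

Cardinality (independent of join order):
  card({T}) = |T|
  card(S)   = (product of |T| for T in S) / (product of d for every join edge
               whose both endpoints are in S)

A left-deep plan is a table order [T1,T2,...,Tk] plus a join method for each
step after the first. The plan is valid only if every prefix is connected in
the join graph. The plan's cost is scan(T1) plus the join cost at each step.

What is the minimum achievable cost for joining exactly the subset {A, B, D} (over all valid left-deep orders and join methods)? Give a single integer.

4360

Selinger DP over subsets of {A,B,D}:
  {B}: scan cost=80, card=80
  {A}: scan cost=120, card=120
  {D}: scan cost=100, card=100
  {AB}: card=1600; try (B,hash)→1360, (A,merge)→1680, (B,merge)→1720, (A,hash)→1840, (A,nl)→9680, (B,nl)→9720; best=1360 via (B,hash)
  {BD}: card=1600; try (B,hash)→1320, (D,merge)→1520, (B,merge)→1540, (D,hash)→1560, (D,nl_idx)→2240, (D,nl)→8080 …(+1); best=1320 via (B,hash)
  {ABD}: card=32000; try (D,hash)→4360, (A,hash)→4600, (D,merge)→21360, (A,merge)→21480, (D,nl_idx)→44560, (D,nl)→161360 …(+1); best=4360 via (D,hash)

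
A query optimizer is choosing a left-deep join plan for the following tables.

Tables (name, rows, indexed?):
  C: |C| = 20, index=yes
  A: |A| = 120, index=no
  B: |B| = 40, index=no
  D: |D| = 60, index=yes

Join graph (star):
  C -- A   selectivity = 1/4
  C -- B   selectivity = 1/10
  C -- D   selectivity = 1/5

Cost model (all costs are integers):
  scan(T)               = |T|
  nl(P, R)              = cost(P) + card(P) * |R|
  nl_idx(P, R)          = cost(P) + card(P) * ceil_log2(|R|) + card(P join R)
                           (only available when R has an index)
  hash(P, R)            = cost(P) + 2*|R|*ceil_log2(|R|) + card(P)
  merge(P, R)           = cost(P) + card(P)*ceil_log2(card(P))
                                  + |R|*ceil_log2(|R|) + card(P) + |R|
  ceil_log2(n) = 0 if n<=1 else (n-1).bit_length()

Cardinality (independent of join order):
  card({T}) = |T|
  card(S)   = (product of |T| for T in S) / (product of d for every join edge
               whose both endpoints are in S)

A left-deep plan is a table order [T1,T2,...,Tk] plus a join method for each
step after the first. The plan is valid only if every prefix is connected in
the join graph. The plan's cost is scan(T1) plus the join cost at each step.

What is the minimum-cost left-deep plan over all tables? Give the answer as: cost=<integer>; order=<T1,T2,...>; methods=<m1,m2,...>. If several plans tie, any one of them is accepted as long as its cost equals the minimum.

cost=3680; order=D,C,B,A; methods=hash,hash,hash

Selinger DP (subsets sized 1..n):
  {C}: scan cost=20, card=20
  {A}: scan cost=120, card=120
  {B}: scan cost=40, card=40
  {D}: scan cost=60, card=60
  {AC}: card=600; try (C,hash)→440, (A,merge)→1100, (C,merge)→1200, (C,nl_idx)→1320, (A,hash)→1720, (A,nl)→2420 …(+1); best=440 via (C,hash)
  {BC}: card=80; try (C,hash)→280, (C,nl_idx)→320, (B,merge)→420, (C,merge)→440, (B,hash)→520, (B,nl)→820 …(+1); best=280 via (C,hash)
  {CD}: card=240; try (C,hash)→320, (D,nl_idx)→380, (D,merge)→560, (C,merge)→600, (C,nl_idx)→600, (D,hash)→760 …(+2); best=320 via (C,hash)
  {ABC}: card=2400; try (B,hash)→1520, (A,merge)→1880, (A,hash)→2040, (B,merge)→7320, (A,nl)→9880, (B,nl)→24440; best=1520 via (B,hash)
  {ACD}: card=7200; try (D,hash)→1760, (A,hash)→2240, (A,merge)→3440, (D,merge)→7460, (D,nl_idx)→11240, (A,nl)→29120 …(+1); best=1760 via (D,hash)
  {BCD}: card=960; try (B,hash)→1040, (D,hash)→1080, (D,merge)→1340, (D,nl_idx)→1720, (B,merge)→2760, (D,nl)→5080 …(+1); best=1040 via (B,hash)
  {ABCD}: card=28800; try (A,hash)→3680, (D,hash)→4640, (B,hash)→9440, (A,merge)→12560, (D,merge)→33140, (D,nl_idx)→44720 …(+4); best=3680 via (A,hash)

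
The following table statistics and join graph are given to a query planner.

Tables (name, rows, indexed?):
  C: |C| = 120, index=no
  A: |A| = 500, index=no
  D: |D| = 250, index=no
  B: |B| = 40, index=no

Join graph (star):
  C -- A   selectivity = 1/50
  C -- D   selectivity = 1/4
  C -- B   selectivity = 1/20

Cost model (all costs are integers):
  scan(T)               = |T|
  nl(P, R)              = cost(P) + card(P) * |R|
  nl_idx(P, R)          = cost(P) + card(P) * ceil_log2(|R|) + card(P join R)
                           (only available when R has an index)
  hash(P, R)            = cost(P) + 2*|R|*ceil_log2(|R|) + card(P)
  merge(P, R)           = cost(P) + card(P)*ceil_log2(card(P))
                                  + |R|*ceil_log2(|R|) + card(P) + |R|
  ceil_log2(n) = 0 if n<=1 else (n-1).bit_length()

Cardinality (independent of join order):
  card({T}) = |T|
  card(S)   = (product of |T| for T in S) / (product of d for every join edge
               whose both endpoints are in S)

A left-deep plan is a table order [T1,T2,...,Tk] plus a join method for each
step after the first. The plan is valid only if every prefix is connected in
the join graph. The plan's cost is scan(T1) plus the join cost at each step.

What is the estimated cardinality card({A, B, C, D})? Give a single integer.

150000

Tables in S: A(500), B(40), C(120), D(250)
Edges inside S: C-A(d=50), C-D(d=4), C-B(d=20)
numerator = 500 * 40 * 120 * 250 = 600000000
denominator = 50 * 4 * 20 = 4000
card(S) = 600000000 / 4000 = 150000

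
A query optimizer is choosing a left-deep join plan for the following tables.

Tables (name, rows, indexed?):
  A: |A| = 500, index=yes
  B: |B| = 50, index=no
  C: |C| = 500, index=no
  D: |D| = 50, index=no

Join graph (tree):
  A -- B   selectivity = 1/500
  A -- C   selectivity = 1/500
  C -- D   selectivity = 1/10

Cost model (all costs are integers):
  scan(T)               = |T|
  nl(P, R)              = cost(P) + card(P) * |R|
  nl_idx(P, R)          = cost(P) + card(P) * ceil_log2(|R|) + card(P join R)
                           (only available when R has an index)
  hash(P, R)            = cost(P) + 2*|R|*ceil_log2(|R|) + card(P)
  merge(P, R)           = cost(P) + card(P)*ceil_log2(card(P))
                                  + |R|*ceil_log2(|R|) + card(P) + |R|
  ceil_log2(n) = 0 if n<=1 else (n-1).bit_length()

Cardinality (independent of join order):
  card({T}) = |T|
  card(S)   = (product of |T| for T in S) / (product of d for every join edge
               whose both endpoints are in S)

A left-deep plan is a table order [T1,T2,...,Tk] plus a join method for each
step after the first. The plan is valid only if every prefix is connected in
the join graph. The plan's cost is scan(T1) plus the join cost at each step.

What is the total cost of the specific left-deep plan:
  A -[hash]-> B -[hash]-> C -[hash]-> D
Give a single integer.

11300

step 1: scan A: cost=500, card=500
step 2: join B via hash
    card(P join B) = 500*50/(500) = 50
    cost = 500 + 2*50*6 + 500 = 1600
step 3: join C via hash
    card(P join C) = 50*500/(500) = 50
    cost = 1600 + 2*500*9 + 50 = 10650
step 4: join D via hash
    card(P join D) = 50*50/(10) = 250
    cost = 10650 + 2*50*6 + 50 = 11300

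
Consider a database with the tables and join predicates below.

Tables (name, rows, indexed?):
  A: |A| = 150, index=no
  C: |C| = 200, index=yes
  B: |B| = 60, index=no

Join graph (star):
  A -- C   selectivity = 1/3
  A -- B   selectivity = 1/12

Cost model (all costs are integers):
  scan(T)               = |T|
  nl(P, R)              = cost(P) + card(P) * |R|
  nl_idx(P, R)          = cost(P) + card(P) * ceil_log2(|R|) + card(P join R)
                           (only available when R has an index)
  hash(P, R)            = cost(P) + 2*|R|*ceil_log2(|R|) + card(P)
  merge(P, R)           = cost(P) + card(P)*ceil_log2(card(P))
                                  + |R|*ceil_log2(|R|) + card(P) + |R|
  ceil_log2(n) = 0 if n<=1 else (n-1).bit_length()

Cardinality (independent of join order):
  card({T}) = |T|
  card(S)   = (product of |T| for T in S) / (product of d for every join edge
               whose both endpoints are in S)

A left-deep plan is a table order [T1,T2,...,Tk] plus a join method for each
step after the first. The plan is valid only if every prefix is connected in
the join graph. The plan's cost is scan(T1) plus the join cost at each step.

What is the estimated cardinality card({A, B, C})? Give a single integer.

Tables in S: A(150), B(60), C(200)
Edges inside S: A-C(d=3), A-B(d=12)
numerator = 150 * 60 * 200 = 1800000
denominator = 3 * 12 = 36
card(S) = 1800000 / 36 = 50000

50000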